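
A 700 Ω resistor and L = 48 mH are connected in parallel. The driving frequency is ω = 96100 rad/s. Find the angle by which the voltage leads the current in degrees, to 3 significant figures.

8.63°

X_L = ωL = 4610 Ω
Parallel: admittances add. Y = 1/R + 1/(jωL)
Y = (0.00143 − j0.000217) S
|Y| = 0.00144 S → |Z| = 1/|Y| = 692 Ω, ∠Z = −∠Y = 8.63°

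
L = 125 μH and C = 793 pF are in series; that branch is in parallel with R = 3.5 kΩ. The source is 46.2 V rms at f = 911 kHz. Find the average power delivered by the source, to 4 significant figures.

ω = 2πf = 5.724e+06 rad/s
X_L = ωL = 715.5 Ω
X_C = 1/(ωC) = 220.3 Ω
Branch 1: Z₁ = R = 3500 Ω
Branch 2 (series LC): Z₂ = j(X_L − X_C) = j495.2 Ω
Parallel: Z = Z₁Z₂/(Z₁+Z₂), |Z| = 490.3 Ω, ∠Z = 81.95°
I = V/|Z| = 94.23 mA
P = VI cos φ = 46.2 × 0.09423 × cos(81.95°) = 609.8 mW

609.8 mW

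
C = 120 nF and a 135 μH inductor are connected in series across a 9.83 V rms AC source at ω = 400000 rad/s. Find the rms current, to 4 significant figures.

296.4 mA

X_L = ωL = 54.00 Ω
X_C = 1/(ωC) = 20.83 Ω
Net reactance X = X_L − X_C = 33.17 Ω
Z = j33.17 Ω
|Z| = √(0² + 33.17²) = 33.17 Ω
I = V/|Z| = 9.83/33.17 = 296.4 mA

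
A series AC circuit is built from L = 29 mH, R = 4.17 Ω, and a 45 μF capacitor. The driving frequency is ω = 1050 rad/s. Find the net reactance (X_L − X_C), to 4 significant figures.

X_L = ωL = 30.45 Ω
X_C = 1/(ωC) = 21.16 Ω
X = 30.45 − 21.16 = 9.286 Ω

9.286 Ω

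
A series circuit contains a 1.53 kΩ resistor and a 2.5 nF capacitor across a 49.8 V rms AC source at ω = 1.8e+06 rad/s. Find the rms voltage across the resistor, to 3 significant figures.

X_C = 1/(ωC) = 222 Ω
Z = 1530 − j222 Ω
|Z| = √(1530² + 222²) = 1550 Ω
I = V/|Z| = 32.2 mA
V_R = I·|Z_R| = 0.0322 × 1530 = 49.3 V

49.3 V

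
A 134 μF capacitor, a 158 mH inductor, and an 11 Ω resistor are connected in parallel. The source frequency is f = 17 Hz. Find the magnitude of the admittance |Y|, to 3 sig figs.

101 mS

ω = 2πf = 106.8 rad/s
X_L = ωL = 16.9 Ω
X_C = 1/(ωC) = 69.9 Ω
Parallel: admittances add. Y = 1/R + 1/(jωL) + jωC
Y = (0.0909 − j0.0449) S
|Y| = 0.101 S → |Z| = 1/|Y| = 9.86 Ω, ∠Z = −∠Y = 26.3°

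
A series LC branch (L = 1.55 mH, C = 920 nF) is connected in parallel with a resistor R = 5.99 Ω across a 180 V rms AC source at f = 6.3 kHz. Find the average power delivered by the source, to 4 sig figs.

5.409 kW

ω = 2πf = 39580 rad/s
X_L = ωL = 61.36 Ω
X_C = 1/(ωC) = 27.46 Ω
Branch 1: Z₁ = R = 5.990 Ω
Branch 2 (series LC): Z₂ = j(X_L − X_C) = j33.90 Ω
Parallel: Z = Z₁Z₂/(Z₁+Z₂), |Z| = 5.899 Ω, ∠Z = 10.02°
I = V/|Z| = 30.52 A
P = VI cos φ = 180 × 30.52 × cos(10.02°) = 5.409 kW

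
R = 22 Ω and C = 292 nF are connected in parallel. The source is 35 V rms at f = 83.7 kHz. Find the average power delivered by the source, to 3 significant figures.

55.7 W

ω = 2πf = 525900 rad/s
X_C = 1/(ωC) = 6.51 Ω
Parallel: admittances add. Y = 1/R + jωC
Y = (0.0455 + j0.154) S
|Y| = 0.160 S → |Z| = 1/|Y| = 6.24 Ω, ∠Z = −∠Y = -73.5°
I = V/|Z| = 5.61 A
P = VI cos φ = 35 × 5.61 × cos(-73.5°) = 55.7 W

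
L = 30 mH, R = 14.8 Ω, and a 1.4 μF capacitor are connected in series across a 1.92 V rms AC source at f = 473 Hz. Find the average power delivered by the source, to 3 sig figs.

ω = 2πf = 2972 rad/s
X_L = ωL = 89.2 Ω
X_C = 1/(ωC) = 240 Ω
Net reactance X = X_L − X_C = -151 Ω
Z = 14.8 − j151 Ω
|Z| = √(14.8² + 151²) = 152 Ω
∠Z = arctan(-151/14.8) = -84.4°
I = V/|Z| = 12.6 mA
P = VI cos φ = 1.92 × 0.0126 × cos(-84.4°) = 2.36 mW

2.36 mW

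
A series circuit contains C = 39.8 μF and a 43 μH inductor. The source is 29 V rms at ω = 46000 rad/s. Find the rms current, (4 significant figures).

20.25 A

X_L = ωL = 1.978 Ω
X_C = 1/(ωC) = 0.5462 Ω
Net reactance X = X_L − X_C = 1.432 Ω
Z = j1.432 Ω
|Z| = √(0² + 1.432²) = 1.432 Ω
I = V/|Z| = 29/1.432 = 20.25 A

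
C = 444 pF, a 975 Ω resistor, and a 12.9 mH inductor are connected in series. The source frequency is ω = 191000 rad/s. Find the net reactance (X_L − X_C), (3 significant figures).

-9330 Ω

X_L = ωL = 2460 Ω
X_C = 1/(ωC) = 11800 Ω
X = 2460 − 11800 = -9330 Ω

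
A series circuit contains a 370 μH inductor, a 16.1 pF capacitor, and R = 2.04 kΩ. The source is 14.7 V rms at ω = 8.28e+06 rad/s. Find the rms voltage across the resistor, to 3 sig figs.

6.14 V

X_L = ωL = 3060 Ω
X_C = 1/(ωC) = 7500 Ω
Net reactance X = X_L − X_C = -4440 Ω
Z = 2040 − j4440 Ω
|Z| = √(2040² + 4440²) = 4880 Ω
I = V/|Z| = 3.01 mA
V_R = I·|Z_R| = 0.00301 × 2040 = 6.14 V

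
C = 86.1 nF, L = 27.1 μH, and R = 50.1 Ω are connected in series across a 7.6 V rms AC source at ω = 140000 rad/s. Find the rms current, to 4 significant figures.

81.12 mA

X_L = ωL = 3.794 Ω
X_C = 1/(ωC) = 82.96 Ω
Net reactance X = X_L − X_C = -79.17 Ω
Z = 50.10 − j79.17 Ω
|Z| = √(50.10² + 79.17²) = 93.69 Ω
I = V/|Z| = 7.6/93.69 = 81.12 mA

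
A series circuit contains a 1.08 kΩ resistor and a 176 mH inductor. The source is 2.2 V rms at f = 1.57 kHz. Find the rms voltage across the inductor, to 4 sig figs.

1.868 V

ω = 2πf = 9865 rad/s
X_L = ωL = 1736 Ω
Z = 1080 + j1736 Ω
|Z| = √(1080² + 1736²) = 2045 Ω
I = V/|Z| = 1.076 mA
V_L = I·|Z_L| = 0.001076 × 1736 = 1.868 V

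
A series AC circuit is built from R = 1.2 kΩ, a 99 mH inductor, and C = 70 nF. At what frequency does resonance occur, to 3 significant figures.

ω₀ = 1/√(LC) = 1/√(0.099 × 7e-08) = 12010 rad/s
f₀ = ω₀/(2π) = 1.91 kHz

1.91 kHz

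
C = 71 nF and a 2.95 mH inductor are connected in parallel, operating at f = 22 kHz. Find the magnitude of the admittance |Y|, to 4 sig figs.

7.362 mS

ω = 2πf = 138200 rad/s
X_L = ωL = 407.8 Ω
X_C = 1/(ωC) = 101.9 Ω
Parallel: admittances add. Y = 1/(jωL) + jωC
Y = (0 + j0.007362) S
|Y| = 0.007362 S → |Z| = 1/|Y| = 135.8 Ω, ∠Z = −∠Y = -90.00°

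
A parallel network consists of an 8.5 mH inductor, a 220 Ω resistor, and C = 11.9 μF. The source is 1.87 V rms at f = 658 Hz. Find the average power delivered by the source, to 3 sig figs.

ω = 2πf = 4134 rad/s
X_L = ωL = 35.1 Ω
X_C = 1/(ωC) = 20.3 Ω
Parallel: admittances add. Y = 1/R + 1/(jωL) + jωC
Y = (0.00455 + j0.0207) S
|Y| = 0.0212 S → |Z| = 1/|Y| = 47.1 Ω, ∠Z = −∠Y = -77.6°
I = V/|Z| = 39.7 mA
P = VI cos φ = 1.87 × 0.0397 × cos(-77.6°) = 15.9 mW

15.9 mW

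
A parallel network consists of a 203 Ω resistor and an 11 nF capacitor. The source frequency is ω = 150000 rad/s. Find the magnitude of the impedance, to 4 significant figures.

X_C = 1/(ωC) = 606.1 Ω
Parallel: admittances add. Y = 1/R + jωC
Y = (0.004926 + j0.001650) S
|Y| = 0.005195 S → |Z| = 1/|Y| = 192.5 Ω, ∠Z = −∠Y = -18.52°

192.5 Ω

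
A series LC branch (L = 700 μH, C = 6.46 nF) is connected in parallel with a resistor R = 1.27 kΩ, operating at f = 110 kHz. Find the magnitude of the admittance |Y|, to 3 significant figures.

ω = 2πf = 691200 rad/s
X_L = ωL = 484 Ω
X_C = 1/(ωC) = 224 Ω
Branch 1: Z₁ = R = 1270 Ω
Branch 2 (series LC): Z₂ = j(X_L − X_C) = j260 Ω
Parallel: Z = Z₁Z₂/(Z₁+Z₂), |Z| = 255 Ω, ∠Z = 78.4°
|Y| = 1/|Z| = 3.93 mS

3.93 mS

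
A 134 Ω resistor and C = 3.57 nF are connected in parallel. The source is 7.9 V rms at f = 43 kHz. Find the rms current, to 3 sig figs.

59.4 mA

ω = 2πf = 270200 rad/s
X_C = 1/(ωC) = 1040 Ω
Parallel: admittances add. Y = 1/R + jωC
Y = (0.00746 + j0.000965) S
|Y| = 0.00752 S → |Z| = 1/|Y| = 133 Ω, ∠Z = −∠Y = -7.36°
I = V/|Z| = 7.9/133 = 59.4 mA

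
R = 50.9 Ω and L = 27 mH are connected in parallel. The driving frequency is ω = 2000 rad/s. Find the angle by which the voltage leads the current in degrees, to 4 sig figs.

X_L = ωL = 54.00 Ω
Parallel: admittances add. Y = 1/R + 1/(jωL)
Y = (0.01965 − j0.01852) S
|Y| = 0.02700 S → |Z| = 1/|Y| = 37.04 Ω, ∠Z = −∠Y = 43.31°

43.31°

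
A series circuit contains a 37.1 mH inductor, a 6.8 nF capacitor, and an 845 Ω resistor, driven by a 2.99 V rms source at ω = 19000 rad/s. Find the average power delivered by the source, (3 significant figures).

150 μW

X_L = ωL = 705 Ω
X_C = 1/(ωC) = 7740 Ω
Net reactance X = X_L − X_C = -7040 Ω
Z = 845 − j7040 Ω
|Z| = √(845² + 7040²) = 7090 Ω
∠Z = arctan(-7040/845) = -83.2°
I = V/|Z| = 422 μA
P = VI cos φ = 2.99 × 0.000422 × cos(-83.2°) = 150 μW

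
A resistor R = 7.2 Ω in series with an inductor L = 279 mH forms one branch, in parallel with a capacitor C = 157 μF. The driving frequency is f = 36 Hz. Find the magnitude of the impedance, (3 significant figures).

ω = 2πf = 226.2 rad/s
X_L = ωL = 63.1 Ω
X_C = 1/(ωC) = 28.2 Ω
Branch 1 (R+jX_L): Z₁ = 7.20 + j63.1 Ω, |Z₁| = 63.5 Ω
Branch 2 (−jX_C): Z₂ = −j28.2 Ω
Parallel: Z = Z₁Z₂/(Z₁+Z₂), |Z| = 50.1 Ω, ∠Z = -84.9°

50.1 Ω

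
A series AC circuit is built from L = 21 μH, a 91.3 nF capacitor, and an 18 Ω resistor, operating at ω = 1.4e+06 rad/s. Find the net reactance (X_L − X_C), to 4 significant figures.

21.58 Ω

X_L = ωL = 29.40 Ω
X_C = 1/(ωC) = 7.824 Ω
X = 29.40 − 7.824 = 21.58 Ω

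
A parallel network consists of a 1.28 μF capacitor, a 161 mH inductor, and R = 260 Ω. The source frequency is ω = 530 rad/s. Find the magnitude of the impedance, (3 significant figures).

85.5 Ω

X_L = ωL = 85.3 Ω
X_C = 1/(ωC) = 1470 Ω
Parallel: admittances add. Y = 1/R + 1/(jωL) + jωC
Y = (0.00385 − j0.0110) S
|Y| = 0.0117 S → |Z| = 1/|Y| = 85.5 Ω, ∠Z = −∠Y = 70.8°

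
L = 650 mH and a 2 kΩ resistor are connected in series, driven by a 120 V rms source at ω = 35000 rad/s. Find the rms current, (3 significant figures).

5.25 mA

X_L = ωL = 22800 Ω
Z = 2000 + j22800 Ω
|Z| = √(2000² + 22800²) = 22800 Ω
I = V/|Z| = 120/22800 = 5.25 mA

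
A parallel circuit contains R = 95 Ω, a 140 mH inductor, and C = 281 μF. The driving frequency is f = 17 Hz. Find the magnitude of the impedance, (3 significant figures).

26.1 Ω

ω = 2πf = 106.8 rad/s
X_L = ωL = 15.0 Ω
X_C = 1/(ωC) = 33.3 Ω
Parallel: admittances add. Y = 1/R + 1/(jωL) + jωC
Y = (0.0105 − j0.0369) S
|Y| = 0.0383 S → |Z| = 1/|Y| = 26.1 Ω, ∠Z = −∠Y = 74.1°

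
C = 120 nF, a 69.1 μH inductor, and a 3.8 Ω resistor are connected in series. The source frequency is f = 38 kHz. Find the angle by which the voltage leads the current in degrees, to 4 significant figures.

-78.33°

ω = 2πf = 238800 rad/s
X_L = ωL = 16.50 Ω
X_C = 1/(ωC) = 34.90 Ω
Net reactance X = X_L − X_C = -18.40 Ω
Z = 3.800 − j18.40 Ω
|Z| = √(3.800² + 18.40²) = 18.79 Ω
∠Z = arctan(-18.40/3.800) = -78.33°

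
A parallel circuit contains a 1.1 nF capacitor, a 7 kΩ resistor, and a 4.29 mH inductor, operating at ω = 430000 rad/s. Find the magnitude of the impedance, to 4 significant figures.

X_L = ωL = 1845 Ω
X_C = 1/(ωC) = 2114 Ω
Parallel: admittances add. Y = 1/R + 1/(jωL) + jωC
Y = (0.0001429 − j6.909e-05) S
|Y| = 0.0001587 S → |Z| = 1/|Y| = 6302 Ω, ∠Z = −∠Y = 25.81°

6302 Ω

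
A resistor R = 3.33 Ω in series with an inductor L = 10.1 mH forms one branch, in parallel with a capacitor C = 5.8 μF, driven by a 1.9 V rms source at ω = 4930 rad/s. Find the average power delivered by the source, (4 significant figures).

X_L = ωL = 49.79 Ω
X_C = 1/(ωC) = 34.97 Ω
Branch 1 (R+jX_L): Z₁ = 3.330 + j49.79 Ω, |Z₁| = 49.90 Ω
Branch 2 (−jX_C): Z₂ = −j34.97 Ω
Parallel: Z = Z₁Z₂/(Z₁+Z₂), |Z| = 114.9 Ω, ∠Z = -81.16°
I = V/|Z| = 16.54 mA
P = VI cos φ = 1.9 × 0.01654 × cos(-81.16°) = 4.827 mW

4.827 mW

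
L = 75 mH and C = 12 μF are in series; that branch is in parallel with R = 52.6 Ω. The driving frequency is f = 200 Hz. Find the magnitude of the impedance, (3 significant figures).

ω = 2πf = 1257 rad/s
X_L = ωL = 94.2 Ω
X_C = 1/(ωC) = 66.3 Ω
Branch 1: Z₁ = R = 52.6 Ω
Branch 2 (series LC): Z₂ = j(X_L − X_C) = j27.9 Ω
Parallel: Z = Z₁Z₂/(Z₁+Z₂), |Z| = 24.7 Ω, ∠Z = 62.0°

24.7 Ω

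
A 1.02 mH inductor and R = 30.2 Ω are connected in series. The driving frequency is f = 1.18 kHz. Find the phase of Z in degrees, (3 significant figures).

ω = 2πf = 7414 rad/s
X_L = ωL = 7.56 Ω
Z = 30.2 + j7.56 Ω
|Z| = √(30.2² + 7.56²) = 31.1 Ω
∠Z = arctan(7.56/30.2) = 14.1°

14.1°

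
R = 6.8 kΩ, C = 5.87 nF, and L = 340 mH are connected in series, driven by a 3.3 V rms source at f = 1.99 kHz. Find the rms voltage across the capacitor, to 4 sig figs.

3.883 V

ω = 2πf = 12500 rad/s
X_L = ωL = 4251 Ω
X_C = 1/(ωC) = 13620 Ω
Net reactance X = X_L − X_C = -9374 Ω
Z = 6800 − j9374 Ω
|Z| = √(6800² + 9374²) = 11580 Ω
I = V/|Z| = 285.0 μA
V_C = I·|Z_C| = 0.0002850 × 13620 = 3.883 V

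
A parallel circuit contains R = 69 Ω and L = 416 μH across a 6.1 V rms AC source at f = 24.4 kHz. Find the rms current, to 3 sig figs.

ω = 2πf = 153300 rad/s
X_L = ωL = 63.8 Ω
Parallel: admittances add. Y = 1/R + 1/(jωL)
Y = (0.0145 − j0.0157) S
|Y| = 0.0214 S → |Z| = 1/|Y| = 46.8 Ω, ∠Z = −∠Y = 47.3°
I = V/|Z| = 6.1/46.8 = 130 mA

130 mA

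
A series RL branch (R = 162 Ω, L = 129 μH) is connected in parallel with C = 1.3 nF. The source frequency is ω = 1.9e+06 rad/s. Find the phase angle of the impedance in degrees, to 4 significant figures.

11.14°

X_L = ωL = 245.1 Ω
X_C = 1/(ωC) = 404.9 Ω
Branch 1 (R+jX_L): Z₁ = 162.0 + j245.1 Ω, |Z₁| = 293.8 Ω
Branch 2 (−jX_C): Z₂ = −j404.9 Ω
Parallel: Z = Z₁Z₂/(Z₁+Z₂), |Z| = 522.8 Ω, ∠Z = 11.14°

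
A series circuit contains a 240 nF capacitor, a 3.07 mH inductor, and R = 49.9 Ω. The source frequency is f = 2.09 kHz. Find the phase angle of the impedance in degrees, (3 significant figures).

-79.8°

ω = 2πf = 13130 rad/s
X_L = ωL = 40.3 Ω
X_C = 1/(ωC) = 317 Ω
Net reactance X = X_L − X_C = -277 Ω
Z = 49.9 − j277 Ω
|Z| = √(49.9² + 277²) = 281 Ω
∠Z = arctan(-277/49.9) = -79.8°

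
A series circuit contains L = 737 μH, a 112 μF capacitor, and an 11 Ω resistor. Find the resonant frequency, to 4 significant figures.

554.0 Hz

ω₀ = 1/√(LC) = 1/√(0.000737 × 0.000112) = 3481 rad/s
f₀ = ω₀/(2π) = 554.0 Hz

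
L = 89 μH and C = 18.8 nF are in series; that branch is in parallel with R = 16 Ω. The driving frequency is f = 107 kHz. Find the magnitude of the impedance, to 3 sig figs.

ω = 2πf = 672300 rad/s
X_L = ωL = 59.8 Ω
X_C = 1/(ωC) = 79.1 Ω
Branch 1: Z₁ = R = 16.0 Ω
Branch 2 (series LC): Z₂ = j(X_L − X_C) = −j19.3 Ω
Parallel: Z = Z₁Z₂/(Z₁+Z₂), |Z| = 12.3 Ω, ∠Z = -39.7°

12.3 Ω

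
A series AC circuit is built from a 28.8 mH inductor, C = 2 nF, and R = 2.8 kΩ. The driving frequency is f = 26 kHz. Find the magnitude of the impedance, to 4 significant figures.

ω = 2πf = 163400 rad/s
X_L = ωL = 4705 Ω
X_C = 1/(ωC) = 3061 Ω
Net reactance X = X_L − X_C = 1644 Ω
Z = 2800 + j1644 Ω
|Z| = √(2800² + 1644²) = 3247 Ω

3247 Ω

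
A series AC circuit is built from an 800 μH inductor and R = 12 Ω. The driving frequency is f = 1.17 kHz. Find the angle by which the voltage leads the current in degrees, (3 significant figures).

ω = 2πf = 7351 rad/s
X_L = ωL = 5.88 Ω
Z = 12.0 + j5.88 Ω
|Z| = √(12.0² + 5.88²) = 13.4 Ω
∠Z = arctan(5.88/12.0) = 26.1°

26.1°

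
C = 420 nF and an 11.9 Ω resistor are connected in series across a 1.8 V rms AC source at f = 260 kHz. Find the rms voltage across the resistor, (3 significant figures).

1.79 V

ω = 2πf = 1.634e+06 rad/s
X_C = 1/(ωC) = 1.46 Ω
Z = 11.9 − j1.46 Ω
|Z| = √(11.9² + 1.46²) = 12.0 Ω
I = V/|Z| = 150 mA
V_R = I·|Z_R| = 0.150 × 11.9 = 1.79 V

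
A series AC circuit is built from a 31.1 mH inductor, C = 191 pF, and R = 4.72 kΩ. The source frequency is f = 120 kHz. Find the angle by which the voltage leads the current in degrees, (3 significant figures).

ω = 2πf = 754000 rad/s
X_L = ωL = 23400 Ω
X_C = 1/(ωC) = 6940 Ω
Net reactance X = X_L − X_C = 16500 Ω
Z = 4720 + j16500 Ω
|Z| = √(4720² + 16500²) = 17200 Ω
∠Z = arctan(16500/4720) = 74.0°

74.0°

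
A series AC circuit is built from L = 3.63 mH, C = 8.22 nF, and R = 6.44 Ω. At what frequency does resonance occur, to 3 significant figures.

ω₀ = 1/√(LC) = 1/√(0.00363 × 8.22e-09) = 183100 rad/s
f₀ = ω₀/(2π) = 29.1 kHz

29.1 kHz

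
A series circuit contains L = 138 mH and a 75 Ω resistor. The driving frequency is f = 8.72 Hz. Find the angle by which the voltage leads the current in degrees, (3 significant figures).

5.76°

ω = 2πf = 54.79 rad/s
X_L = ωL = 7.56 Ω
Z = 75.0 + j7.56 Ω
|Z| = √(75.0² + 7.56²) = 75.4 Ω
∠Z = arctan(7.56/75.0) = 5.76°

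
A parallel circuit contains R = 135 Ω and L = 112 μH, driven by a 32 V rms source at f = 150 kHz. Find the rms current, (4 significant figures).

ω = 2πf = 942500 rad/s
X_L = ωL = 105.6 Ω
Parallel: admittances add. Y = 1/R + 1/(jωL)
Y = (0.007407 − j0.009474) S
|Y| = 0.01203 S → |Z| = 1/|Y| = 83.16 Ω, ∠Z = −∠Y = 51.98°
I = V/|Z| = 32/83.16 = 384.8 mA

384.8 mA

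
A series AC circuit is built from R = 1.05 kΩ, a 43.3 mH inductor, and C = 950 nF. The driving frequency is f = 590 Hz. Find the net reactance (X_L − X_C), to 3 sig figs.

-123 Ω

ω = 2πf = 3707 rad/s
X_L = ωL = 161 Ω
X_C = 1/(ωC) = 284 Ω
X = 161 − 284 = -123 Ω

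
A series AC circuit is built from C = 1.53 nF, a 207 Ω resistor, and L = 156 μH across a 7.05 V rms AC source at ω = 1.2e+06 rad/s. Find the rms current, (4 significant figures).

17.07 mA

X_L = ωL = 187.2 Ω
X_C = 1/(ωC) = 544.7 Ω
Net reactance X = X_L − X_C = -357.5 Ω
Z = 207.0 − j357.5 Ω
|Z| = √(207.0² + 357.5²) = 413.1 Ω
I = V/|Z| = 7.05/413.1 = 17.07 mA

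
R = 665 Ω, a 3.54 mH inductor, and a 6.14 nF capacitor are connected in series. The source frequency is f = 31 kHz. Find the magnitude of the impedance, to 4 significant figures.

ω = 2πf = 194800 rad/s
X_L = ωL = 689.5 Ω
X_C = 1/(ωC) = 836.2 Ω
Net reactance X = X_L − X_C = -146.6 Ω
Z = 665.0 − j146.6 Ω
|Z| = √(665.0² + 146.6²) = 681.0 Ω

681.0 Ω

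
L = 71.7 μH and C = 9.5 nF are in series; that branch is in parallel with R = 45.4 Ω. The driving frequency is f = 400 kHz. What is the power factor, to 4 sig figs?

0.9501

ω = 2πf = 2.513e+06 rad/s
X_L = ωL = 180.2 Ω
X_C = 1/(ωC) = 41.88 Ω
Branch 1: Z₁ = R = 45.40 Ω
Branch 2 (series LC): Z₂ = j(X_L − X_C) = j138.3 Ω
Parallel: Z = Z₁Z₂/(Z₁+Z₂), |Z| = 43.14 Ω, ∠Z = 18.17°
cos φ = cos(18.17°) = 0.9501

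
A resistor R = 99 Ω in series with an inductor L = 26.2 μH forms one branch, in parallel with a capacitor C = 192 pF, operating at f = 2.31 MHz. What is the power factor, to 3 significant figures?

ω = 2πf = 1.451e+07 rad/s
X_L = ωL = 380 Ω
X_C = 1/(ωC) = 359 Ω
Branch 1 (R+jX_L): Z₁ = 99.0 + j380 Ω, |Z₁| = 393 Ω
Branch 2 (−jX_C): Z₂ = −j359 Ω
Parallel: Z = Z₁Z₂/(Z₁+Z₂), |Z| = 1390 Ω, ∠Z = -26.8°
cos φ = cos(-26.8°) = 0.893

0.893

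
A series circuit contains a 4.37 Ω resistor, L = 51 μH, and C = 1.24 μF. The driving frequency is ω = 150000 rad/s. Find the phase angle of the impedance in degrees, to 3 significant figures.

X_L = ωL = 7.65 Ω
X_C = 1/(ωC) = 5.38 Ω
Net reactance X = X_L − X_C = 2.27 Ω
Z = 4.37 + j2.27 Ω
|Z| = √(4.37² + 2.27²) = 4.93 Ω
∠Z = arctan(2.27/4.37) = 27.5°

27.5°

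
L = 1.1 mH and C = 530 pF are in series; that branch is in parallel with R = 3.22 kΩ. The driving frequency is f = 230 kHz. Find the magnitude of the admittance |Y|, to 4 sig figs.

3.534 mS

ω = 2πf = 1.445e+06 rad/s
X_L = ωL = 1590 Ω
X_C = 1/(ωC) = 1306 Ω
Branch 1: Z₁ = R = 3220 Ω
Branch 2 (series LC): Z₂ = j(X_L − X_C) = j284.0 Ω
Parallel: Z = Z₁Z₂/(Z₁+Z₂), |Z| = 282.9 Ω, ∠Z = 84.96°
|Y| = 1/|Z| = 3.534 mS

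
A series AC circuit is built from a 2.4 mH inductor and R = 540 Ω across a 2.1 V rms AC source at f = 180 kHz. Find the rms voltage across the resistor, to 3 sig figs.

0.410 V

ω = 2πf = 1.131e+06 rad/s
X_L = ωL = 2710 Ω
Z = 540 + j2710 Ω
|Z| = √(540² + 2710²) = 2770 Ω
I = V/|Z| = 759 μA
V_R = I·|Z_R| = 0.000759 × 540 = 0.410 V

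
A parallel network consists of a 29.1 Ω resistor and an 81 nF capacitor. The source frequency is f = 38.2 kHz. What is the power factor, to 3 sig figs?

ω = 2πf = 240000 rad/s
X_C = 1/(ωC) = 51.4 Ω
Parallel: admittances add. Y = 1/R + jωC
Y = (0.0344 + j0.0194) S
|Y| = 0.0395 S → |Z| = 1/|Y| = 25.3 Ω, ∠Z = −∠Y = -29.5°
cos φ = cos(-29.5°) = 0.870

0.870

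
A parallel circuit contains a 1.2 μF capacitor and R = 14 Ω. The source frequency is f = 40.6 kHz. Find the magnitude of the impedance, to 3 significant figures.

3.18 Ω

ω = 2πf = 255100 rad/s
X_C = 1/(ωC) = 3.27 Ω
Parallel: admittances add. Y = 1/R + jωC
Y = (0.0714 + j0.306) S
|Y| = 0.314 S → |Z| = 1/|Y| = 3.18 Ω, ∠Z = −∠Y = -76.9°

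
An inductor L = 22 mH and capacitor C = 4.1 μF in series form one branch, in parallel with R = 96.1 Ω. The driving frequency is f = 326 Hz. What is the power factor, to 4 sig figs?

0.6102

ω = 2πf = 2048 rad/s
X_L = ωL = 45.06 Ω
X_C = 1/(ωC) = 119.1 Ω
Branch 1: Z₁ = R = 96.10 Ω
Branch 2 (series LC): Z₂ = j(X_L − X_C) = −j74.01 Ω
Parallel: Z = Z₁Z₂/(Z₁+Z₂), |Z| = 58.64 Ω, ∠Z = -52.40°
cos φ = cos(-52.40°) = 0.6102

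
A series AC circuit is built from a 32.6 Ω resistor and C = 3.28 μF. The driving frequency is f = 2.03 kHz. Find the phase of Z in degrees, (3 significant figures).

-36.2°

ω = 2πf = 12750 rad/s
X_C = 1/(ωC) = 23.9 Ω
Z = 32.6 − j23.9 Ω
|Z| = √(32.6² + 23.9²) = 40.4 Ω
∠Z = arctan(-23.9/32.6) = -36.2°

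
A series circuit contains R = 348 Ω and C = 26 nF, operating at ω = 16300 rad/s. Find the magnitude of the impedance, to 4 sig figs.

X_C = 1/(ωC) = 2360 Ω
Z = 348.0 − j2360 Ω
|Z| = √(348.0² + 2360²) = 2385 Ω

2385 Ω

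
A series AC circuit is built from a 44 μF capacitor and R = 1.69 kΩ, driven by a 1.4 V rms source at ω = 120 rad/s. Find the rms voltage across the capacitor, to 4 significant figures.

0.1559 V

X_C = 1/(ωC) = 189.4 Ω
Z = 1690 − j189.4 Ω
|Z| = √(1690² + 189.4²) = 1701 Ω
I = V/|Z| = 823.2 μA
V_C = I·|Z_C| = 0.0008232 × 189.4 = 0.1559 V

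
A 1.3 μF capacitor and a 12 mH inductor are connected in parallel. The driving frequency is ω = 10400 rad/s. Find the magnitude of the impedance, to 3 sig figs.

X_L = ωL = 125 Ω
X_C = 1/(ωC) = 74.0 Ω
Parallel: admittances add. Y = 1/(jωL) + jωC
Y = (0 + j0.00551) S
|Y| = 0.00551 S → |Z| = 1/|Y| = 182 Ω, ∠Z = −∠Y = -90.0°

182 Ω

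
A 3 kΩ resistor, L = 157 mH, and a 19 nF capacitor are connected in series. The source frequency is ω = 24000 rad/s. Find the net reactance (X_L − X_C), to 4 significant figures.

X_L = ωL = 3768 Ω
X_C = 1/(ωC) = 2193 Ω
X = 3768 − 2193 = 1575 Ω

1575 Ω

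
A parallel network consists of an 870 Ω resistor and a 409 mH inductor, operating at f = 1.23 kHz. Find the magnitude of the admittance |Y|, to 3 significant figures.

ω = 2πf = 7728 rad/s
X_L = ωL = 3160 Ω
Parallel: admittances add. Y = 1/R + 1/(jωL)
Y = (0.00115 − j0.000316) S
|Y| = 0.00119 S → |Z| = 1/|Y| = 839 Ω, ∠Z = −∠Y = 15.4°

1.19 mS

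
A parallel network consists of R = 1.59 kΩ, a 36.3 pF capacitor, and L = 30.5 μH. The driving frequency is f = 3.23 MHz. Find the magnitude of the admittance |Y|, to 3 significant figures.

ω = 2πf = 2.029e+07 rad/s
X_L = ωL = 619 Ω
X_C = 1/(ωC) = 1360 Ω
Parallel: admittances add. Y = 1/R + 1/(jωL) + jωC
Y = (0.000629 − j0.000879) S
|Y| = 0.00108 S → |Z| = 1/|Y| = 925 Ω, ∠Z = −∠Y = 54.4°

1.08 mS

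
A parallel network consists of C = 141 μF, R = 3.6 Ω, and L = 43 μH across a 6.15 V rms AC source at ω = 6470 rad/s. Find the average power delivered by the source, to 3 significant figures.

10.5 W

X_L = ωL = 0.278 Ω
X_C = 1/(ωC) = 1.10 Ω
Parallel: admittances add. Y = 1/R + 1/(jωL) + jωC
Y = (0.278 − j2.68) S
|Y| = 2.70 S → |Z| = 1/|Y| = 0.371 Ω, ∠Z = −∠Y = 84.1°
I = V/|Z| = 16.6 A
P = VI cos φ = 6.15 × 16.6 × cos(84.1°) = 10.5 W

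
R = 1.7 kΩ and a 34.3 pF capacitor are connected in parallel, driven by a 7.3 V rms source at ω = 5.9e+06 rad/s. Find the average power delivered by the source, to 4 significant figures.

X_C = 1/(ωC) = 4941 Ω
Parallel: admittances add. Y = 1/R + jωC
Y = (0.0005882 + j0.0002024) S
|Y| = 0.0006221 S → |Z| = 1/|Y| = 1608 Ω, ∠Z = −∠Y = -18.98°
I = V/|Z| = 4.541 mA
P = VI cos φ = 7.3 × 0.004541 × cos(-18.98°) = 31.35 mW

31.35 mW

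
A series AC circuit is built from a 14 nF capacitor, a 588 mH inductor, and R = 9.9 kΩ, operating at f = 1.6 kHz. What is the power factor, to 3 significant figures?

0.993

ω = 2πf = 10050 rad/s
X_L = ωL = 5910 Ω
X_C = 1/(ωC) = 7110 Ω
Net reactance X = X_L − X_C = -1190 Ω
Z = 9900 − j1190 Ω
|Z| = √(9900² + 1190²) = 9970 Ω
∠Z = arctan(-1190/9900) = -6.88°
cos φ = cos(-6.88°) = 0.993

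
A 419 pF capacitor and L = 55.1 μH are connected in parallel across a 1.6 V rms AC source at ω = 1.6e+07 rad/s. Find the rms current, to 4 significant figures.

8.912 mA

X_L = ωL = 881.6 Ω
X_C = 1/(ωC) = 149.2 Ω
Parallel: admittances add. Y = 1/(jωL) + jωC
Y = (0 + j0.005570) S
|Y| = 0.005570 S → |Z| = 1/|Y| = 179.5 Ω, ∠Z = −∠Y = -90.00°
I = V/|Z| = 1.6/179.5 = 8.912 mA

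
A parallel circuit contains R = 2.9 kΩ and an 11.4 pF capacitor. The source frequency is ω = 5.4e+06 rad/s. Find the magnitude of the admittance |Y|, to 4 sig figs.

350.3 μS

X_C = 1/(ωC) = 16240 Ω
Parallel: admittances add. Y = 1/R + jωC
Y = (0.0003448 + j6.156e-05) S
|Y| = 0.0003503 S → |Z| = 1/|Y| = 2855 Ω, ∠Z = −∠Y = -10.12°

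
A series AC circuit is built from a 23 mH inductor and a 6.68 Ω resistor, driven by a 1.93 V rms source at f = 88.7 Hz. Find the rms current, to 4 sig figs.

ω = 2πf = 557.3 rad/s
X_L = ωL = 12.82 Ω
Z = 6.680 + j12.82 Ω
|Z| = √(6.680² + 12.82²) = 14.45 Ω
I = V/|Z| = 1.93/14.45 = 133.5 mA

133.5 mA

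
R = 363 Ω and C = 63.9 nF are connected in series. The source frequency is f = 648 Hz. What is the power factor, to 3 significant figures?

ω = 2πf = 4072 rad/s
X_C = 1/(ωC) = 3840 Ω
Z = 363 − j3840 Ω
|Z| = √(363² + 3840²) = 3860 Ω
∠Z = arctan(-3840/363) = -84.6°
cos φ = cos(-84.6°) = 0.0940

0.0940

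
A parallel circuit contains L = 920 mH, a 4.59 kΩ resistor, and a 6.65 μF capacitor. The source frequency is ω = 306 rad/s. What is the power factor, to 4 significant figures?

0.1421

X_L = ωL = 281.5 Ω
X_C = 1/(ωC) = 491.4 Ω
Parallel: admittances add. Y = 1/R + 1/(jωL) + jωC
Y = (0.0002179 − j0.001517) S
|Y| = 0.001533 S → |Z| = 1/|Y| = 652.4 Ω, ∠Z = −∠Y = 81.83°
cos φ = cos(81.83°) = 0.1421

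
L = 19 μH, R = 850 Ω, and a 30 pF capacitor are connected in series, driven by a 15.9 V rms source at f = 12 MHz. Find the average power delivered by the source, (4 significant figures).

126.1 mW

ω = 2πf = 7.54e+07 rad/s
X_L = ωL = 1433 Ω
X_C = 1/(ωC) = 442.1 Ω
Net reactance X = X_L − X_C = 990.5 Ω
Z = 850.0 + j990.5 Ω
|Z| = √(850.0² + 990.5²) = 1305 Ω
∠Z = arctan(990.5/850.0) = 49.36°
I = V/|Z| = 12.18 mA
P = VI cos φ = 15.9 × 0.01218 × cos(49.36°) = 126.1 mW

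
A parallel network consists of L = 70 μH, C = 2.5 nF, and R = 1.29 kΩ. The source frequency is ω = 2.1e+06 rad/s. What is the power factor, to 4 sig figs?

X_L = ωL = 147.0 Ω
X_C = 1/(ωC) = 190.5 Ω
Parallel: admittances add. Y = 1/R + 1/(jωL) + jωC
Y = (0.0007752 − j0.001553) S
|Y| = 0.001735 S → |Z| = 1/|Y| = 576.2 Ω, ∠Z = −∠Y = 63.47°
cos φ = cos(63.47°) = 0.4467

0.4467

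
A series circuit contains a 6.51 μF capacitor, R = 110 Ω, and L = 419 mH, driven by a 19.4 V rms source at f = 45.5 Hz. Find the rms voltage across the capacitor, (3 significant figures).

ω = 2πf = 285.9 rad/s
X_L = ωL = 120 Ω
X_C = 1/(ωC) = 537 Ω
Net reactance X = X_L − X_C = -418 Ω
Z = 110 − j418 Ω
|Z| = √(110² + 418²) = 432 Ω
I = V/|Z| = 44.9 mA
V_C = I·|Z_C| = 0.0449 × 537 = 24.1 V

24.1 V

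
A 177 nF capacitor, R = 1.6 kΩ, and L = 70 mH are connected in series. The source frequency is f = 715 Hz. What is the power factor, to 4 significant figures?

ω = 2πf = 4492 rad/s
X_L = ωL = 314.5 Ω
X_C = 1/(ωC) = 1258 Ω
Net reactance X = X_L − X_C = -943.1 Ω
Z = 1600 − j943.1 Ω
|Z| = √(1600² + 943.1²) = 1857 Ω
∠Z = arctan(-943.1/1600) = -30.52°
cos φ = cos(-30.52°) = 0.8615

0.8615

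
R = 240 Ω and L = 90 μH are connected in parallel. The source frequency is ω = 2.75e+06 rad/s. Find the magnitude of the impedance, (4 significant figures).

X_L = ωL = 247.5 Ω
Parallel: admittances add. Y = 1/R + 1/(jωL)
Y = (0.004167 − j0.004040) S
|Y| = 0.005804 S → |Z| = 1/|Y| = 172.3 Ω, ∠Z = −∠Y = 44.12°

172.3 Ω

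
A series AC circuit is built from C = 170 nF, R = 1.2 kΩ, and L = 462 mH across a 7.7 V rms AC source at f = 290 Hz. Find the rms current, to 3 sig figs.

ω = 2πf = 1822 rad/s
X_L = ωL = 842 Ω
X_C = 1/(ωC) = 3230 Ω
Net reactance X = X_L − X_C = -2390 Ω
Z = 1200 − j2390 Ω
|Z| = √(1200² + 2390²) = 2670 Ω
I = V/|Z| = 7.7/2670 = 2.88 mA

2.88 mA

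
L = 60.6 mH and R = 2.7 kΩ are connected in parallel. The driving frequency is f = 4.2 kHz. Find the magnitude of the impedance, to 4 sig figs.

ω = 2πf = 26390 rad/s
X_L = ωL = 1599 Ω
Parallel: admittances add. Y = 1/R + 1/(jωL)
Y = (0.0003704 − j0.0006253) S
|Y| = 0.0007268 S → |Z| = 1/|Y| = 1376 Ω, ∠Z = −∠Y = 59.36°

1376 Ω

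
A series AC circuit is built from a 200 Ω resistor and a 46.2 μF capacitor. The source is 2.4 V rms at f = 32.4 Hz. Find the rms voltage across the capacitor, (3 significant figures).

ω = 2πf = 203.6 rad/s
X_C = 1/(ωC) = 106 Ω
Z = 200 − j106 Ω
|Z| = √(200² + 106²) = 227 Ω
I = V/|Z| = 10.6 mA
V_C = I·|Z_C| = 0.0106 × 106 = 1.13 V

1.13 V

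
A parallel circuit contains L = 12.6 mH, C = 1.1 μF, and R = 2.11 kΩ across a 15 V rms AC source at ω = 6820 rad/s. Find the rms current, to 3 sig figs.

62.4 mA

X_L = ωL = 85.9 Ω
X_C = 1/(ωC) = 133 Ω
Parallel: admittances add. Y = 1/R + 1/(jωL) + jωC
Y = (0.000474 − j0.00414) S
|Y| = 0.00416 S → |Z| = 1/|Y| = 240 Ω, ∠Z = −∠Y = 83.5°
I = V/|Z| = 15/240 = 62.4 mA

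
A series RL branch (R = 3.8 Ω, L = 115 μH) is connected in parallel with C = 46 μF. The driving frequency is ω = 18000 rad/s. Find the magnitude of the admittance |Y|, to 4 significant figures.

745.6 mS

X_L = ωL = 2.070 Ω
X_C = 1/(ωC) = 1.208 Ω
Branch 1 (R+jX_L): Z₁ = 3.800 + j2.070 Ω, |Z₁| = 4.327 Ω
Branch 2 (−jX_C): Z₂ = −j1.208 Ω
Parallel: Z = Z₁Z₂/(Z₁+Z₂), |Z| = 1.341 Ω, ∠Z = -74.21°
|Y| = 1/|Z| = 745.6 mS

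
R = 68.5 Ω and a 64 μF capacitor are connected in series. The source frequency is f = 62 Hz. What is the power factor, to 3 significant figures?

0.863

ω = 2πf = 389.6 rad/s
X_C = 1/(ωC) = 40.1 Ω
Z = 68.5 − j40.1 Ω
|Z| = √(68.5² + 40.1²) = 79.4 Ω
∠Z = arctan(-40.1/68.5) = -30.4°
cos φ = cos(-30.4°) = 0.863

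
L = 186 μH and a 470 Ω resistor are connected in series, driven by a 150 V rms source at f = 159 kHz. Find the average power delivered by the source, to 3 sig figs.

ω = 2πf = 999000 rad/s
X_L = ωL = 186 Ω
Z = 470 + j186 Ω
|Z| = √(470² + 186²) = 505 Ω
∠Z = arctan(186/470) = 21.6°
I = V/|Z| = 297 mA
P = VI cos φ = 150 × 0.297 × cos(21.6°) = 41.4 W

41.4 W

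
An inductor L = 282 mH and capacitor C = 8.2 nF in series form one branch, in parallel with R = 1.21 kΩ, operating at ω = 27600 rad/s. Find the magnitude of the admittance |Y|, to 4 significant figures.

X_L = ωL = 7783 Ω
X_C = 1/(ωC) = 4419 Ω
Branch 1: Z₁ = R = 1210 Ω
Branch 2 (series LC): Z₂ = j(X_L − X_C) = j3365 Ω
Parallel: Z = Z₁Z₂/(Z₁+Z₂), |Z| = 1139 Ω, ∠Z = 19.78°
|Y| = 1/|Z| = 878.3 μS

878.3 μS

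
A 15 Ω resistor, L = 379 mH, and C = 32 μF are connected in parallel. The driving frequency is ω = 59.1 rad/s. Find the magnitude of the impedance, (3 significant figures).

12.6 Ω

X_L = ωL = 22.4 Ω
X_C = 1/(ωC) = 529 Ω
Parallel: admittances add. Y = 1/R + 1/(jωL) + jωC
Y = (0.0667 − j0.0428) S
|Y| = 0.0792 S → |Z| = 1/|Y| = 12.6 Ω, ∠Z = −∠Y = 32.7°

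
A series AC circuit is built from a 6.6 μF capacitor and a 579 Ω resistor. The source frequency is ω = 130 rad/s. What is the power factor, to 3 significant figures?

X_C = 1/(ωC) = 1170 Ω
Z = 579 − j1170 Ω
|Z| = √(579² + 1170²) = 1300 Ω
∠Z = arctan(-1170/579) = -63.6°
cos φ = cos(-63.6°) = 0.445

0.445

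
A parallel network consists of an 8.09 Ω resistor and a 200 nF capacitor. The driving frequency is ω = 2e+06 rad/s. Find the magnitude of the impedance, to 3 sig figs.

X_C = 1/(ωC) = 2.50 Ω
Parallel: admittances add. Y = 1/R + jωC
Y = (0.124 + j0.400) S
|Y| = 0.419 S → |Z| = 1/|Y| = 2.39 Ω, ∠Z = −∠Y = -72.8°

2.39 Ω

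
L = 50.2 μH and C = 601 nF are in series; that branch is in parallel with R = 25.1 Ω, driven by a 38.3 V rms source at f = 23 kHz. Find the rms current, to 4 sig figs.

ω = 2πf = 144500 rad/s
X_L = ωL = 7.255 Ω
X_C = 1/(ωC) = 11.51 Ω
Branch 1: Z₁ = R = 25.10 Ω
Branch 2 (series LC): Z₂ = j(X_L − X_C) = −j4.259 Ω
Parallel: Z = Z₁Z₂/(Z₁+Z₂), |Z| = 4.199 Ω, ∠Z = -80.37°
I = V/|Z| = 38.3/4.199 = 9.121 A

9.121 A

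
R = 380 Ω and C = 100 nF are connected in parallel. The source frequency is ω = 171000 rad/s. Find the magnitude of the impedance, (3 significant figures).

X_C = 1/(ωC) = 58.5 Ω
Parallel: admittances add. Y = 1/R + jωC
Y = (0.00263 + j0.0171) S
|Y| = 0.0173 S → |Z| = 1/|Y| = 57.8 Ω, ∠Z = −∠Y = -81.3°

57.8 Ω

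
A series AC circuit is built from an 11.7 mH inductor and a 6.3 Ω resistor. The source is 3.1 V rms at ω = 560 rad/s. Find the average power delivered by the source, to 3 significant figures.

X_L = ωL = 6.55 Ω
Z = 6.30 + j6.55 Ω
|Z| = √(6.30² + 6.55²) = 9.09 Ω
∠Z = arctan(6.55/6.30) = 46.1°
I = V/|Z| = 341 mA
P = VI cos φ = 3.1 × 0.341 × cos(46.1°) = 733 mW

733 mW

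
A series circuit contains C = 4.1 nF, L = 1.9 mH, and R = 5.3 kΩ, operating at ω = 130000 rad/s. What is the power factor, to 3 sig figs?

0.956

X_L = ωL = 247 Ω
X_C = 1/(ωC) = 1880 Ω
Net reactance X = X_L − X_C = -1630 Ω
Z = 5300 − j1630 Ω
|Z| = √(5300² + 1630²) = 5540 Ω
∠Z = arctan(-1630/5300) = -17.1°
cos φ = cos(-17.1°) = 0.956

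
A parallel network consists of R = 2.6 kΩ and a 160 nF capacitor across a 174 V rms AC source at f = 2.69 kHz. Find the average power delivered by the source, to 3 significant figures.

ω = 2πf = 16900 rad/s
X_C = 1/(ωC) = 370 Ω
Parallel: admittances add. Y = 1/R + jωC
Y = (0.000385 + j0.00270) S
|Y| = 0.00273 S → |Z| = 1/|Y| = 366 Ω, ∠Z = −∠Y = -81.9°
I = V/|Z| = 475 mA
P = VI cos φ = 174 × 0.475 × cos(-81.9°) = 11.6 W

11.6 W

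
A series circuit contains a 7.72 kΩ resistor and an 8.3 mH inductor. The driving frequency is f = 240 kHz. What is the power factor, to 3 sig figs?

0.525

ω = 2πf = 1.508e+06 rad/s
X_L = ωL = 12500 Ω
Z = 7720 + j12500 Ω
|Z| = √(7720² + 12500²) = 14700 Ω
∠Z = arctan(12500/7720) = 58.3°
cos φ = cos(58.3°) = 0.525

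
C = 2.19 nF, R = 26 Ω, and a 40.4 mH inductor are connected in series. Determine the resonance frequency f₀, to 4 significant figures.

16.92 kHz

ω₀ = 1/√(LC) = 1/√(0.0404 × 2.19e-09) = 106300 rad/s
f₀ = ω₀/(2π) = 16.92 kHz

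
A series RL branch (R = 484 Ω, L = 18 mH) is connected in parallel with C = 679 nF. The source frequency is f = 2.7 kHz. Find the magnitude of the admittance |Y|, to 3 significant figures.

ω = 2πf = 16960 rad/s
X_L = ωL = 305 Ω
X_C = 1/(ωC) = 86.8 Ω
Branch 1 (R+jX_L): Z₁ = 484 + j305 Ω, |Z₁| = 572 Ω
Branch 2 (−jX_C): Z₂ = −j86.8 Ω
Parallel: Z = Z₁Z₂/(Z₁+Z₂), |Z| = 93.6 Ω, ∠Z = -82.1°
|Y| = 1/|Z| = 10.7 mS

10.7 mS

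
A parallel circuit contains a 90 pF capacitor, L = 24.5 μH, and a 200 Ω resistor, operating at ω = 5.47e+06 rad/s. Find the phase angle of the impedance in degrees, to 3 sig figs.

X_L = ωL = 134 Ω
X_C = 1/(ωC) = 2030 Ω
Parallel: admittances add. Y = 1/R + 1/(jωL) + jωC
Y = (0.00500 − j0.00697) S
|Y| = 0.00858 S → |Z| = 1/|Y| = 117 Ω, ∠Z = −∠Y = 54.3°

54.3°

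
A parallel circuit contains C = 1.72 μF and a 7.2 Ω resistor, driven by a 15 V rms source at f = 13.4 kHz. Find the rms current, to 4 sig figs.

3.010 A

ω = 2πf = 84190 rad/s
X_C = 1/(ωC) = 6.905 Ω
Parallel: admittances add. Y = 1/R + jωC
Y = (0.1389 + j0.1448) S
|Y| = 0.2007 S → |Z| = 1/|Y| = 4.984 Ω, ∠Z = −∠Y = -46.20°
I = V/|Z| = 15/4.984 = 3.010 A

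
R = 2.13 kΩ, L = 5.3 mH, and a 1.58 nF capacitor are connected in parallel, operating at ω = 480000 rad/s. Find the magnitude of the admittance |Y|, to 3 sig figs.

595 μS

X_L = ωL = 2540 Ω
X_C = 1/(ωC) = 1320 Ω
Parallel: admittances add. Y = 1/R + 1/(jωL) + jωC
Y = (0.000469 + j0.000365) S
|Y| = 0.000595 S → |Z| = 1/|Y| = 1680 Ω, ∠Z = −∠Y = -37.9°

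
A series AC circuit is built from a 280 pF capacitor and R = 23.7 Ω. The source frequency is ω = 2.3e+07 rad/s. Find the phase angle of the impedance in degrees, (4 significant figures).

X_C = 1/(ωC) = 155.3 Ω
Z = 23.70 − j155.3 Ω
|Z| = √(23.70² + 155.3²) = 157.1 Ω
∠Z = arctan(-155.3/23.70) = -81.32°

-81.32°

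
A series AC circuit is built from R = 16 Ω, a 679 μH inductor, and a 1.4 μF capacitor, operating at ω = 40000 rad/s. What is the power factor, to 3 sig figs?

X_L = ωL = 27.2 Ω
X_C = 1/(ωC) = 17.9 Ω
Net reactance X = X_L − X_C = 9.30 Ω
Z = 16.0 + j9.30 Ω
|Z| = √(16.0² + 9.30²) = 18.5 Ω
∠Z = arctan(9.30/16.0) = 30.2°
cos φ = cos(30.2°) = 0.864

0.864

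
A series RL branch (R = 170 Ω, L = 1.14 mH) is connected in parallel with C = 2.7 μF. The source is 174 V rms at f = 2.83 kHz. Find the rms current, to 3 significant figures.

8.29 A

ω = 2πf = 17780 rad/s
X_L = ωL = 20.3 Ω
X_C = 1/(ωC) = 20.8 Ω
Branch 1 (R+jX_L): Z₁ = 170 + j20.3 Ω, |Z₁| = 171 Ω
Branch 2 (−jX_C): Z₂ = −j20.8 Ω
Parallel: Z = Z₁Z₂/(Z₁+Z₂), |Z| = 21.0 Ω, ∠Z = -83.0°
I = V/|Z| = 174/21.0 = 8.29 A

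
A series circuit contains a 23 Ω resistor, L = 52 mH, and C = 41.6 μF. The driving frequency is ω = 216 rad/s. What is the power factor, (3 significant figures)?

0.224

X_L = ωL = 11.2 Ω
X_C = 1/(ωC) = 111 Ω
Net reactance X = X_L − X_C = -100 Ω
Z = 23.0 − j100 Ω
|Z| = √(23.0² + 100²) = 103 Ω
∠Z = arctan(-100/23.0) = -77.1°
cos φ = cos(-77.1°) = 0.224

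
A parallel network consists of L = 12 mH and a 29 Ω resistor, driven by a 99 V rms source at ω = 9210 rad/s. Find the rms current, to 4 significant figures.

3.529 A

X_L = ωL = 110.5 Ω
Parallel: admittances add. Y = 1/R + 1/(jωL)
Y = (0.03448 − j0.009048) S
|Y| = 0.03565 S → |Z| = 1/|Y| = 28.05 Ω, ∠Z = −∠Y = 14.70°
I = V/|Z| = 99/28.05 = 3.529 A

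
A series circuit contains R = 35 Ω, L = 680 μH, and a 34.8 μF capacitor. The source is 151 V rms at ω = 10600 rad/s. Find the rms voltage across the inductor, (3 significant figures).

30.8 V

X_L = ωL = 7.21 Ω
X_C = 1/(ωC) = 2.71 Ω
Net reactance X = X_L − X_C = 4.50 Ω
Z = 35.0 + j4.50 Ω
|Z| = √(35.0² + 4.50²) = 35.3 Ω
I = V/|Z| = 4.28 A
V_L = I·|Z_L| = 4.28 × 7.21 = 30.8 V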